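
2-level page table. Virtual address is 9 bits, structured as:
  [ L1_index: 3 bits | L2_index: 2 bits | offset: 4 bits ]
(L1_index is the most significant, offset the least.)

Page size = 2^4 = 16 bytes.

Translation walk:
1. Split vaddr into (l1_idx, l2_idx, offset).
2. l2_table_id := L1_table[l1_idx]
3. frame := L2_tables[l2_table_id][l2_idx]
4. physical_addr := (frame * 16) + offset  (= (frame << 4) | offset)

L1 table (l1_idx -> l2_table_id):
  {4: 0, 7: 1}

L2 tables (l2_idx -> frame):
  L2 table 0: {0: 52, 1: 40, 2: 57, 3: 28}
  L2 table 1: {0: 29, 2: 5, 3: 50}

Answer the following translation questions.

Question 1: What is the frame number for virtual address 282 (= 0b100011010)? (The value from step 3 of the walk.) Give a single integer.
Answer: 40

Derivation:
vaddr = 282: l1_idx=4, l2_idx=1
L1[4] = 0; L2[0][1] = 40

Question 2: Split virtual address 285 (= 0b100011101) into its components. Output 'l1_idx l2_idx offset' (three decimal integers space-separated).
Answer: 4 1 13

Derivation:
vaddr = 285 = 0b100011101
  top 3 bits -> l1_idx = 4
  next 2 bits -> l2_idx = 1
  bottom 4 bits -> offset = 13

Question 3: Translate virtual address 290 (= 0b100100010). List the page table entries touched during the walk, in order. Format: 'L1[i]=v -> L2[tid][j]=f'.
Answer: L1[4]=0 -> L2[0][2]=57

Derivation:
vaddr = 290 = 0b100100010
Split: l1_idx=4, l2_idx=2, offset=2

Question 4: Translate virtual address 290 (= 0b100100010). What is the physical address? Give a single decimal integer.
Answer: 914

Derivation:
vaddr = 290 = 0b100100010
Split: l1_idx=4, l2_idx=2, offset=2
L1[4] = 0
L2[0][2] = 57
paddr = 57 * 16 + 2 = 914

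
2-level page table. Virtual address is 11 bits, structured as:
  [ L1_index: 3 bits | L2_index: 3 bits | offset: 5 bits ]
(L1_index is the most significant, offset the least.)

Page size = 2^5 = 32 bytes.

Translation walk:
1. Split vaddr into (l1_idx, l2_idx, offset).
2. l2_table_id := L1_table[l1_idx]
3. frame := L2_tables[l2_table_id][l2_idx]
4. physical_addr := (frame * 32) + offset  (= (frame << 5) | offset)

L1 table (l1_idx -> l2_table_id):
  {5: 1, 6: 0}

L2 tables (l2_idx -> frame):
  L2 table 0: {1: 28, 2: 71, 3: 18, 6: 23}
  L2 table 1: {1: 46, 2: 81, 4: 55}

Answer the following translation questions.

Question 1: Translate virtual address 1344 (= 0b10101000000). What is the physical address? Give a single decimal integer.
Answer: 2592

Derivation:
vaddr = 1344 = 0b10101000000
Split: l1_idx=5, l2_idx=2, offset=0
L1[5] = 1
L2[1][2] = 81
paddr = 81 * 32 + 0 = 2592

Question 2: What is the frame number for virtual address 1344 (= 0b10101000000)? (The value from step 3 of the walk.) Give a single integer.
vaddr = 1344: l1_idx=5, l2_idx=2
L1[5] = 1; L2[1][2] = 81

Answer: 81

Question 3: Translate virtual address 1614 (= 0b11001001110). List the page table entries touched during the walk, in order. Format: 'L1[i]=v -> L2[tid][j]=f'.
Answer: L1[6]=0 -> L2[0][2]=71

Derivation:
vaddr = 1614 = 0b11001001110
Split: l1_idx=6, l2_idx=2, offset=14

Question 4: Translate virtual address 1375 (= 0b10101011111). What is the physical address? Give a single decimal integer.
vaddr = 1375 = 0b10101011111
Split: l1_idx=5, l2_idx=2, offset=31
L1[5] = 1
L2[1][2] = 81
paddr = 81 * 32 + 31 = 2623

Answer: 2623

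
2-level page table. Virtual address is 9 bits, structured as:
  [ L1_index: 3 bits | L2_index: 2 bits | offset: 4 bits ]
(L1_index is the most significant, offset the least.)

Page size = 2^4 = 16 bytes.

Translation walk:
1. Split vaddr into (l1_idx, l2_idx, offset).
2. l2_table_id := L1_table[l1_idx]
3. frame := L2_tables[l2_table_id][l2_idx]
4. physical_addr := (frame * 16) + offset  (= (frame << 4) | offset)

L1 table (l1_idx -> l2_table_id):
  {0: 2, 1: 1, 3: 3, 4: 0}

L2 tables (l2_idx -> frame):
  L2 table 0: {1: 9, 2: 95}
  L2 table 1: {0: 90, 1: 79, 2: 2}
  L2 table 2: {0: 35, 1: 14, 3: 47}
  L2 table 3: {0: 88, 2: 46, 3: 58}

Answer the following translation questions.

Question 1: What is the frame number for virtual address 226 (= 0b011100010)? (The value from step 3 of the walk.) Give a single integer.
vaddr = 226: l1_idx=3, l2_idx=2
L1[3] = 3; L2[3][2] = 46

Answer: 46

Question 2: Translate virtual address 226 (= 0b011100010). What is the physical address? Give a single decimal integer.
vaddr = 226 = 0b011100010
Split: l1_idx=3, l2_idx=2, offset=2
L1[3] = 3
L2[3][2] = 46
paddr = 46 * 16 + 2 = 738

Answer: 738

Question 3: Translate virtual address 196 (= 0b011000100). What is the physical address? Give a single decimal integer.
Answer: 1412

Derivation:
vaddr = 196 = 0b011000100
Split: l1_idx=3, l2_idx=0, offset=4
L1[3] = 3
L2[3][0] = 88
paddr = 88 * 16 + 4 = 1412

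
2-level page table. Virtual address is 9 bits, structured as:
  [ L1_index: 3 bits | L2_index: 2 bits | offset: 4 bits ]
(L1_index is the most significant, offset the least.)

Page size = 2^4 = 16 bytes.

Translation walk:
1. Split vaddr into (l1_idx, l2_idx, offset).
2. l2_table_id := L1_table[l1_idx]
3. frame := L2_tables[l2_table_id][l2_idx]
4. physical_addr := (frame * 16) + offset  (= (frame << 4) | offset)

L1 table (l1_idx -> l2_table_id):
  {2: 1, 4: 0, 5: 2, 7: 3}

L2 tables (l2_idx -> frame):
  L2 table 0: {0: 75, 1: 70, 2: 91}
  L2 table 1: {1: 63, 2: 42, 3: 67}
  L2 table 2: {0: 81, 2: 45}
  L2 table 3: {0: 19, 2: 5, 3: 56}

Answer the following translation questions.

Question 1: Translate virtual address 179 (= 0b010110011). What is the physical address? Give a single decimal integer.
vaddr = 179 = 0b010110011
Split: l1_idx=2, l2_idx=3, offset=3
L1[2] = 1
L2[1][3] = 67
paddr = 67 * 16 + 3 = 1075

Answer: 1075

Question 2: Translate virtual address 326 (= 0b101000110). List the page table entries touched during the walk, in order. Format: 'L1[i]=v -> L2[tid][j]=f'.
vaddr = 326 = 0b101000110
Split: l1_idx=5, l2_idx=0, offset=6

Answer: L1[5]=2 -> L2[2][0]=81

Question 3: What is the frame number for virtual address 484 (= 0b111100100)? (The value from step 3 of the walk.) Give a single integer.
Answer: 5

Derivation:
vaddr = 484: l1_idx=7, l2_idx=2
L1[7] = 3; L2[3][2] = 5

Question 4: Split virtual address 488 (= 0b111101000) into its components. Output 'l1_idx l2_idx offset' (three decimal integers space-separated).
Answer: 7 2 8

Derivation:
vaddr = 488 = 0b111101000
  top 3 bits -> l1_idx = 7
  next 2 bits -> l2_idx = 2
  bottom 4 bits -> offset = 8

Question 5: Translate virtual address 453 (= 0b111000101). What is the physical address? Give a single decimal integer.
Answer: 309

Derivation:
vaddr = 453 = 0b111000101
Split: l1_idx=7, l2_idx=0, offset=5
L1[7] = 3
L2[3][0] = 19
paddr = 19 * 16 + 5 = 309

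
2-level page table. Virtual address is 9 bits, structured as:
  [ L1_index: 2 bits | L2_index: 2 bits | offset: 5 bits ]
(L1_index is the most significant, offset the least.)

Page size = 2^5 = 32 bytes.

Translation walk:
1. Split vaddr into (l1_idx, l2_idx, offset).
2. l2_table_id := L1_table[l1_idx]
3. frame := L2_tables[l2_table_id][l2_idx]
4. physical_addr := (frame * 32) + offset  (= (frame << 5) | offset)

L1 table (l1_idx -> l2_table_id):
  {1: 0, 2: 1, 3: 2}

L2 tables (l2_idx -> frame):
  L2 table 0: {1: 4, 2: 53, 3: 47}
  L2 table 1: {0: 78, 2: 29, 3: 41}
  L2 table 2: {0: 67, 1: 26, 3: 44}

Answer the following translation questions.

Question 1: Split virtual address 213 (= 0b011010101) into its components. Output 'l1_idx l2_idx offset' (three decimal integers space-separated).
Answer: 1 2 21

Derivation:
vaddr = 213 = 0b011010101
  top 2 bits -> l1_idx = 1
  next 2 bits -> l2_idx = 2
  bottom 5 bits -> offset = 21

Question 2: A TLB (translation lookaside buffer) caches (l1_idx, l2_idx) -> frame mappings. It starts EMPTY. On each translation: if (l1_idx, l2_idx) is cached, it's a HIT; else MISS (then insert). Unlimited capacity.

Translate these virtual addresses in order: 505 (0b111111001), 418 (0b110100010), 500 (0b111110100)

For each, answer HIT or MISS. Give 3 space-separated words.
vaddr=505: (3,3) not in TLB -> MISS, insert
vaddr=418: (3,1) not in TLB -> MISS, insert
vaddr=500: (3,3) in TLB -> HIT

Answer: MISS MISS HIT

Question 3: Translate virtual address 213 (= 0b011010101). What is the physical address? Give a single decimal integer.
Answer: 1717

Derivation:
vaddr = 213 = 0b011010101
Split: l1_idx=1, l2_idx=2, offset=21
L1[1] = 0
L2[0][2] = 53
paddr = 53 * 32 + 21 = 1717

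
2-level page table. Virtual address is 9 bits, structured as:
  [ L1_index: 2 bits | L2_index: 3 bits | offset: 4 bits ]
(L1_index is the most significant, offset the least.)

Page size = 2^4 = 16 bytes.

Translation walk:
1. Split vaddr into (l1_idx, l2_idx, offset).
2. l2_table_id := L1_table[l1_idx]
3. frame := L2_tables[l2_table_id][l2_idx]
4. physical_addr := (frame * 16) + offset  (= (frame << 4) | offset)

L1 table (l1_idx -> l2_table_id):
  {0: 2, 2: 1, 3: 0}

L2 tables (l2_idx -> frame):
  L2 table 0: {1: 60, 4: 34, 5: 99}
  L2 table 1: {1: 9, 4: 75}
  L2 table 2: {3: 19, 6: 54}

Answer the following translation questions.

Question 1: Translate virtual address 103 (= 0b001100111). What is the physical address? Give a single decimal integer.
Answer: 871

Derivation:
vaddr = 103 = 0b001100111
Split: l1_idx=0, l2_idx=6, offset=7
L1[0] = 2
L2[2][6] = 54
paddr = 54 * 16 + 7 = 871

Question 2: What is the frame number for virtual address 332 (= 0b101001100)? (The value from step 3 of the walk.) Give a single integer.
vaddr = 332: l1_idx=2, l2_idx=4
L1[2] = 1; L2[1][4] = 75

Answer: 75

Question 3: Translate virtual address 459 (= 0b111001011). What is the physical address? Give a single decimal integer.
vaddr = 459 = 0b111001011
Split: l1_idx=3, l2_idx=4, offset=11
L1[3] = 0
L2[0][4] = 34
paddr = 34 * 16 + 11 = 555

Answer: 555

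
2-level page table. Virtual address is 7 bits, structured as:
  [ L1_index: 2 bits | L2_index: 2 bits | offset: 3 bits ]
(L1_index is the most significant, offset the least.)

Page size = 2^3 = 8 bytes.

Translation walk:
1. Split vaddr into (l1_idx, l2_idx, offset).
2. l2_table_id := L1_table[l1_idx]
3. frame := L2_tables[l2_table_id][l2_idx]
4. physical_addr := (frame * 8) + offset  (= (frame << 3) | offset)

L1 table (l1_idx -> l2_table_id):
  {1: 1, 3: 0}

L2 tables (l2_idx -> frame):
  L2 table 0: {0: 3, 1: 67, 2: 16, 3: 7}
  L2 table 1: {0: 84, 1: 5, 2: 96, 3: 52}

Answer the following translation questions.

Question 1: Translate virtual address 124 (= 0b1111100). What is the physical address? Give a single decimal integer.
Answer: 60

Derivation:
vaddr = 124 = 0b1111100
Split: l1_idx=3, l2_idx=3, offset=4
L1[3] = 0
L2[0][3] = 7
paddr = 7 * 8 + 4 = 60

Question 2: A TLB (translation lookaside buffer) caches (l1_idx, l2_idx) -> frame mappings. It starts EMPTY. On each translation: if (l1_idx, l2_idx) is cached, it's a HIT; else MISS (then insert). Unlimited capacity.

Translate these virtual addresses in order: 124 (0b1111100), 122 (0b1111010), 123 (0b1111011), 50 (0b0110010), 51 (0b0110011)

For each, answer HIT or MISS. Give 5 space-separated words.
Answer: MISS HIT HIT MISS HIT

Derivation:
vaddr=124: (3,3) not in TLB -> MISS, insert
vaddr=122: (3,3) in TLB -> HIT
vaddr=123: (3,3) in TLB -> HIT
vaddr=50: (1,2) not in TLB -> MISS, insert
vaddr=51: (1,2) in TLB -> HIT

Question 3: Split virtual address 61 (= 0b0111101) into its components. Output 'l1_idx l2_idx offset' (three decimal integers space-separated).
vaddr = 61 = 0b0111101
  top 2 bits -> l1_idx = 1
  next 2 bits -> l2_idx = 3
  bottom 3 bits -> offset = 5

Answer: 1 3 5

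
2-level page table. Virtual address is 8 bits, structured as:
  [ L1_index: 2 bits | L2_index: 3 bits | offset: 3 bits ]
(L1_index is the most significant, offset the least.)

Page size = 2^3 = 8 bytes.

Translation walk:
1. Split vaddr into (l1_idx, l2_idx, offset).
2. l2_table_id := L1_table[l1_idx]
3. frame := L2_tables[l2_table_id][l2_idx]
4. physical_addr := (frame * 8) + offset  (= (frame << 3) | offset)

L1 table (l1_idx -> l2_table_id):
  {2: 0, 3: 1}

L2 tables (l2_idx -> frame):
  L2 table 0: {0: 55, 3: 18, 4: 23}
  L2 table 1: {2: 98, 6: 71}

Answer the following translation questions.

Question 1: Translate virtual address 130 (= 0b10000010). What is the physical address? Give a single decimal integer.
vaddr = 130 = 0b10000010
Split: l1_idx=2, l2_idx=0, offset=2
L1[2] = 0
L2[0][0] = 55
paddr = 55 * 8 + 2 = 442

Answer: 442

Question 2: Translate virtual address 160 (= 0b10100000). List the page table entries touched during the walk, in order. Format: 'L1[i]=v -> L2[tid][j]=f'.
Answer: L1[2]=0 -> L2[0][4]=23

Derivation:
vaddr = 160 = 0b10100000
Split: l1_idx=2, l2_idx=4, offset=0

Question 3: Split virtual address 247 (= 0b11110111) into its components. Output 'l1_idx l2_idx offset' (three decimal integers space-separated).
vaddr = 247 = 0b11110111
  top 2 bits -> l1_idx = 3
  next 3 bits -> l2_idx = 6
  bottom 3 bits -> offset = 7

Answer: 3 6 7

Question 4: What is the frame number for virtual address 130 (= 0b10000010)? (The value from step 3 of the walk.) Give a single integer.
Answer: 55

Derivation:
vaddr = 130: l1_idx=2, l2_idx=0
L1[2] = 0; L2[0][0] = 55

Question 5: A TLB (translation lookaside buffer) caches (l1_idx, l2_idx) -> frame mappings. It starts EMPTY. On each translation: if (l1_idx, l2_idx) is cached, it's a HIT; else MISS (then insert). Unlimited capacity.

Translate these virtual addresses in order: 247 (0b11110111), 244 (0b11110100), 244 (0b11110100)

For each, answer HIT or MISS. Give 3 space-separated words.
Answer: MISS HIT HIT

Derivation:
vaddr=247: (3,6) not in TLB -> MISS, insert
vaddr=244: (3,6) in TLB -> HIT
vaddr=244: (3,6) in TLB -> HIT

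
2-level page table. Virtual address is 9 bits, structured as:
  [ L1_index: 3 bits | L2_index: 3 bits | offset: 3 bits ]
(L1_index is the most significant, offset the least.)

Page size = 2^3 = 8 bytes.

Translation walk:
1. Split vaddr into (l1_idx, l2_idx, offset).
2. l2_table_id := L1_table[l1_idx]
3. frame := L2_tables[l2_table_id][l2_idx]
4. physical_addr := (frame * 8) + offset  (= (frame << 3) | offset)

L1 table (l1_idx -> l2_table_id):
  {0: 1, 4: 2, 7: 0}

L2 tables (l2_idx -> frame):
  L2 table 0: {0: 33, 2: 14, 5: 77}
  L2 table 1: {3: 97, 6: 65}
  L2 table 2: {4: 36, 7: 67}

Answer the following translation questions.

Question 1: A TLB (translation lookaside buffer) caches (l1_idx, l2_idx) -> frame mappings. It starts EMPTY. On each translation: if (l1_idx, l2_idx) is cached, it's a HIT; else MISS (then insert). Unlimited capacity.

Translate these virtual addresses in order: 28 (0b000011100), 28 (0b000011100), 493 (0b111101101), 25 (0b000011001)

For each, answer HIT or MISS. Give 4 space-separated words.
vaddr=28: (0,3) not in TLB -> MISS, insert
vaddr=28: (0,3) in TLB -> HIT
vaddr=493: (7,5) not in TLB -> MISS, insert
vaddr=25: (0,3) in TLB -> HIT

Answer: MISS HIT MISS HIT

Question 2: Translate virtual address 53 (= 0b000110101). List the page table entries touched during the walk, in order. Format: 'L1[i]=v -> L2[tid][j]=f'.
Answer: L1[0]=1 -> L2[1][6]=65

Derivation:
vaddr = 53 = 0b000110101
Split: l1_idx=0, l2_idx=6, offset=5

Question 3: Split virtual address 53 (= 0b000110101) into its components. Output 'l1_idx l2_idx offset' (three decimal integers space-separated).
vaddr = 53 = 0b000110101
  top 3 bits -> l1_idx = 0
  next 3 bits -> l2_idx = 6
  bottom 3 bits -> offset = 5

Answer: 0 6 5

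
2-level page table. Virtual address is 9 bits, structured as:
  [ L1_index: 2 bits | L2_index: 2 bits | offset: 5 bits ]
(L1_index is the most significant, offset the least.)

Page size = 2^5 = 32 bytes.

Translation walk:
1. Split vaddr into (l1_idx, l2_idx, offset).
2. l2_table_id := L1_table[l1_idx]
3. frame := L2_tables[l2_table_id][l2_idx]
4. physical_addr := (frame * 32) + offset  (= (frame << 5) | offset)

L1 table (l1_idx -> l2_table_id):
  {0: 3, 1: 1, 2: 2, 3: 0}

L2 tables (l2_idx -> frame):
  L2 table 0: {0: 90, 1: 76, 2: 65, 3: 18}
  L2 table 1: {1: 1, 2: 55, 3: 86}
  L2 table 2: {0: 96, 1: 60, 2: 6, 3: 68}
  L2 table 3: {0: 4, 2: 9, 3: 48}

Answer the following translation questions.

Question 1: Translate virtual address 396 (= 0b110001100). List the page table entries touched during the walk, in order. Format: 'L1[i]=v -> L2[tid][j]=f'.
Answer: L1[3]=0 -> L2[0][0]=90

Derivation:
vaddr = 396 = 0b110001100
Split: l1_idx=3, l2_idx=0, offset=12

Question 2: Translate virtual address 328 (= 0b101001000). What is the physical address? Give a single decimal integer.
Answer: 200

Derivation:
vaddr = 328 = 0b101001000
Split: l1_idx=2, l2_idx=2, offset=8
L1[2] = 2
L2[2][2] = 6
paddr = 6 * 32 + 8 = 200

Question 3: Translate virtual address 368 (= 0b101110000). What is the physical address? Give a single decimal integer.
vaddr = 368 = 0b101110000
Split: l1_idx=2, l2_idx=3, offset=16
L1[2] = 2
L2[2][3] = 68
paddr = 68 * 32 + 16 = 2192

Answer: 2192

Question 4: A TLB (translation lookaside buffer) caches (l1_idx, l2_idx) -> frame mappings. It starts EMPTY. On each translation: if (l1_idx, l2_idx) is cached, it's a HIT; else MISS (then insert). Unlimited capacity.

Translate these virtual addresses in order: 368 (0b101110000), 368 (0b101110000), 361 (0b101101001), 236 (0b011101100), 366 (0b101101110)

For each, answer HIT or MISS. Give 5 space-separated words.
Answer: MISS HIT HIT MISS HIT

Derivation:
vaddr=368: (2,3) not in TLB -> MISS, insert
vaddr=368: (2,3) in TLB -> HIT
vaddr=361: (2,3) in TLB -> HIT
vaddr=236: (1,3) not in TLB -> MISS, insert
vaddr=366: (2,3) in TLB -> HIT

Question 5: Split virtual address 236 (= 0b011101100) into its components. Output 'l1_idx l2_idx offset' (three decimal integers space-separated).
Answer: 1 3 12

Derivation:
vaddr = 236 = 0b011101100
  top 2 bits -> l1_idx = 1
  next 2 bits -> l2_idx = 3
  bottom 5 bits -> offset = 12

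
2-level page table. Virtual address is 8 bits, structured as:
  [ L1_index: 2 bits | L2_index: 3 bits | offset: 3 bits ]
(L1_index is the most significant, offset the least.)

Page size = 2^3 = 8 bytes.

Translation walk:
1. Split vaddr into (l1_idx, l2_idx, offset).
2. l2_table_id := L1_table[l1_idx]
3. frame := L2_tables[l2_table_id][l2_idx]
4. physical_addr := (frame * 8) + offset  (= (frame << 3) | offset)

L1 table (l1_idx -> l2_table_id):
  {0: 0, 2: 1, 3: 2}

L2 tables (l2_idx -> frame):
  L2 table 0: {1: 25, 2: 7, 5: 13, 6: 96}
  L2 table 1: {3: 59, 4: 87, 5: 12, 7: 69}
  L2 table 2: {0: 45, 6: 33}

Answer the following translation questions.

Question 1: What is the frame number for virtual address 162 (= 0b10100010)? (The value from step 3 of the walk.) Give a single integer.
vaddr = 162: l1_idx=2, l2_idx=4
L1[2] = 1; L2[1][4] = 87

Answer: 87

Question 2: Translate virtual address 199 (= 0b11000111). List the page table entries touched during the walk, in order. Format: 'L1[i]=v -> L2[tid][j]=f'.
vaddr = 199 = 0b11000111
Split: l1_idx=3, l2_idx=0, offset=7

Answer: L1[3]=2 -> L2[2][0]=45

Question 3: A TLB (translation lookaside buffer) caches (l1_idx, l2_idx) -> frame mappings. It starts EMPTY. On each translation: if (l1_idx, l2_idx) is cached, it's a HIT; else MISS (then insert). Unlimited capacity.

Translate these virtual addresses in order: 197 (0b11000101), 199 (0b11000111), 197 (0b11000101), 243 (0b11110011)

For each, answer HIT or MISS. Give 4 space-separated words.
Answer: MISS HIT HIT MISS

Derivation:
vaddr=197: (3,0) not in TLB -> MISS, insert
vaddr=199: (3,0) in TLB -> HIT
vaddr=197: (3,0) in TLB -> HIT
vaddr=243: (3,6) not in TLB -> MISS, insert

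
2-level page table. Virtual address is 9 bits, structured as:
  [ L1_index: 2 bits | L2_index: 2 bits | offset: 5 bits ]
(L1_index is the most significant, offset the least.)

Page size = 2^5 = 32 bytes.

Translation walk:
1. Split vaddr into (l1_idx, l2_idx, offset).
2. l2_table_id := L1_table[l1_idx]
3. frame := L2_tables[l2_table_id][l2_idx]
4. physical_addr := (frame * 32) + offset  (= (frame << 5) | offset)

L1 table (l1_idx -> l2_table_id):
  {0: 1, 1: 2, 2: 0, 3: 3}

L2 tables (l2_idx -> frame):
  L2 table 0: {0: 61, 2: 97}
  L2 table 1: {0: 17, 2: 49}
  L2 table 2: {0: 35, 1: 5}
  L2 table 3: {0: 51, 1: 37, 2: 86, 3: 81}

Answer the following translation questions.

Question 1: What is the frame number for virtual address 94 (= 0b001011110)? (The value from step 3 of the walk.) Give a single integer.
vaddr = 94: l1_idx=0, l2_idx=2
L1[0] = 1; L2[1][2] = 49

Answer: 49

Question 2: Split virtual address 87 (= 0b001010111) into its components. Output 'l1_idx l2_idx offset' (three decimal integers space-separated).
vaddr = 87 = 0b001010111
  top 2 bits -> l1_idx = 0
  next 2 bits -> l2_idx = 2
  bottom 5 bits -> offset = 23

Answer: 0 2 23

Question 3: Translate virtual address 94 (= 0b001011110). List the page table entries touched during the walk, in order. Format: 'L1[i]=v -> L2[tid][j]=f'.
Answer: L1[0]=1 -> L2[1][2]=49

Derivation:
vaddr = 94 = 0b001011110
Split: l1_idx=0, l2_idx=2, offset=30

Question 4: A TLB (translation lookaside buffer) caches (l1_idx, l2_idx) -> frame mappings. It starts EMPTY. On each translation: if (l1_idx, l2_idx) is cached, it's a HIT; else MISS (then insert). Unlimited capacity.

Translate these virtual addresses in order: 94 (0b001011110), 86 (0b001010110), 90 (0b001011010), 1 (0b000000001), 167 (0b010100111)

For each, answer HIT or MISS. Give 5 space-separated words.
Answer: MISS HIT HIT MISS MISS

Derivation:
vaddr=94: (0,2) not in TLB -> MISS, insert
vaddr=86: (0,2) in TLB -> HIT
vaddr=90: (0,2) in TLB -> HIT
vaddr=1: (0,0) not in TLB -> MISS, insert
vaddr=167: (1,1) not in TLB -> MISS, insert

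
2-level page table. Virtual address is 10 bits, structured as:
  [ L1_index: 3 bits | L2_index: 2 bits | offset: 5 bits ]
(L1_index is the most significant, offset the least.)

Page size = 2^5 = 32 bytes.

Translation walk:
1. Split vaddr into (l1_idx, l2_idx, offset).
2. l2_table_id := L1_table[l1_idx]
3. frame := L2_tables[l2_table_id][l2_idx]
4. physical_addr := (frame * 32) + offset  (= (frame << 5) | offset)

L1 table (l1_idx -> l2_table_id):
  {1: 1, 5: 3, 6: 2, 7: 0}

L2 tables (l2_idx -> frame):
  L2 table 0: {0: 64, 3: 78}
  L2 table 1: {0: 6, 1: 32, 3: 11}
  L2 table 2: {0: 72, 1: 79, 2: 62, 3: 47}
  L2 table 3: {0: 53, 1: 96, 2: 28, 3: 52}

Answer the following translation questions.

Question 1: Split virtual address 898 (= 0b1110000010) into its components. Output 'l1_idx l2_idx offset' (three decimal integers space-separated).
vaddr = 898 = 0b1110000010
  top 3 bits -> l1_idx = 7
  next 2 bits -> l2_idx = 0
  bottom 5 bits -> offset = 2

Answer: 7 0 2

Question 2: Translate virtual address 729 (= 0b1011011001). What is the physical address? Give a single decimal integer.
Answer: 921

Derivation:
vaddr = 729 = 0b1011011001
Split: l1_idx=5, l2_idx=2, offset=25
L1[5] = 3
L2[3][2] = 28
paddr = 28 * 32 + 25 = 921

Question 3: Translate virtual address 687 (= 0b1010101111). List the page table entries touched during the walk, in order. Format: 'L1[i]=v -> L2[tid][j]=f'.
vaddr = 687 = 0b1010101111
Split: l1_idx=5, l2_idx=1, offset=15

Answer: L1[5]=3 -> L2[3][1]=96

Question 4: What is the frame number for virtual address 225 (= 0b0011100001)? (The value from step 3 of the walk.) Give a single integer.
vaddr = 225: l1_idx=1, l2_idx=3
L1[1] = 1; L2[1][3] = 11

Answer: 11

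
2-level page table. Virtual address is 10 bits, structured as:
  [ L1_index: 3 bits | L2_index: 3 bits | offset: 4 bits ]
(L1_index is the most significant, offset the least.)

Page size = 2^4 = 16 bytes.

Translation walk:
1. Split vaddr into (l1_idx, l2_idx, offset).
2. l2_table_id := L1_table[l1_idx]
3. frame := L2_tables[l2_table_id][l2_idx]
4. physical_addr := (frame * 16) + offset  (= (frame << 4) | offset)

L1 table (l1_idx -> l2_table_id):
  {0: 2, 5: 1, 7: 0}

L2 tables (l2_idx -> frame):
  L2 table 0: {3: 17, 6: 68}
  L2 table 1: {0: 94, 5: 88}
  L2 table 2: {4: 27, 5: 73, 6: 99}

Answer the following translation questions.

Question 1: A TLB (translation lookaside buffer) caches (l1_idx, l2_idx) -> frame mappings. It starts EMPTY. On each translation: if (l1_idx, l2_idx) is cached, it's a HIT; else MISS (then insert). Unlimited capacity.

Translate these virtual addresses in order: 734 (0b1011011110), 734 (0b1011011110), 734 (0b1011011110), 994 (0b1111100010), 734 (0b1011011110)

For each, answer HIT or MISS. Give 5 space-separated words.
Answer: MISS HIT HIT MISS HIT

Derivation:
vaddr=734: (5,5) not in TLB -> MISS, insert
vaddr=734: (5,5) in TLB -> HIT
vaddr=734: (5,5) in TLB -> HIT
vaddr=994: (7,6) not in TLB -> MISS, insert
vaddr=734: (5,5) in TLB -> HIT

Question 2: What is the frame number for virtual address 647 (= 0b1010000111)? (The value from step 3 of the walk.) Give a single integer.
vaddr = 647: l1_idx=5, l2_idx=0
L1[5] = 1; L2[1][0] = 94

Answer: 94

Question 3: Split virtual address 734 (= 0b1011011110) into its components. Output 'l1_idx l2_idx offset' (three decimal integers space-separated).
vaddr = 734 = 0b1011011110
  top 3 bits -> l1_idx = 5
  next 3 bits -> l2_idx = 5
  bottom 4 bits -> offset = 14

Answer: 5 5 14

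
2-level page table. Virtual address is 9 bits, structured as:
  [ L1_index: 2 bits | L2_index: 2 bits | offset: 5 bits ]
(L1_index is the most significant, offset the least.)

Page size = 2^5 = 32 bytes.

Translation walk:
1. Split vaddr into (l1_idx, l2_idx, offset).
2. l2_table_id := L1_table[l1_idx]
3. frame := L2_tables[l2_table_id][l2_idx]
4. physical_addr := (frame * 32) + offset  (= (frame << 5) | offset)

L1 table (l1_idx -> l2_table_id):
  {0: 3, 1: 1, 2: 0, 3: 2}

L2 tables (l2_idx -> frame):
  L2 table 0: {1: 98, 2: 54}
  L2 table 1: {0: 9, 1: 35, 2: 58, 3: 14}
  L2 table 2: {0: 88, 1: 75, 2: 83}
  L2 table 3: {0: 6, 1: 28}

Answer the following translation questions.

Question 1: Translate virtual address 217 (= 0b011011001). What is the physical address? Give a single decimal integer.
vaddr = 217 = 0b011011001
Split: l1_idx=1, l2_idx=2, offset=25
L1[1] = 1
L2[1][2] = 58
paddr = 58 * 32 + 25 = 1881

Answer: 1881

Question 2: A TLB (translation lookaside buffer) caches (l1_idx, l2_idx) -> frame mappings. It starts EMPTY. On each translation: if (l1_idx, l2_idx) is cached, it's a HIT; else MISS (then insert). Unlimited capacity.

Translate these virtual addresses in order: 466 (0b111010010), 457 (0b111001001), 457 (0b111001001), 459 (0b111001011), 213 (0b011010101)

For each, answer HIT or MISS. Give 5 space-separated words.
Answer: MISS HIT HIT HIT MISS

Derivation:
vaddr=466: (3,2) not in TLB -> MISS, insert
vaddr=457: (3,2) in TLB -> HIT
vaddr=457: (3,2) in TLB -> HIT
vaddr=459: (3,2) in TLB -> HIT
vaddr=213: (1,2) not in TLB -> MISS, insert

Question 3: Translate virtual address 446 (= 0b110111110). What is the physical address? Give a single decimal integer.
Answer: 2430

Derivation:
vaddr = 446 = 0b110111110
Split: l1_idx=3, l2_idx=1, offset=30
L1[3] = 2
L2[2][1] = 75
paddr = 75 * 32 + 30 = 2430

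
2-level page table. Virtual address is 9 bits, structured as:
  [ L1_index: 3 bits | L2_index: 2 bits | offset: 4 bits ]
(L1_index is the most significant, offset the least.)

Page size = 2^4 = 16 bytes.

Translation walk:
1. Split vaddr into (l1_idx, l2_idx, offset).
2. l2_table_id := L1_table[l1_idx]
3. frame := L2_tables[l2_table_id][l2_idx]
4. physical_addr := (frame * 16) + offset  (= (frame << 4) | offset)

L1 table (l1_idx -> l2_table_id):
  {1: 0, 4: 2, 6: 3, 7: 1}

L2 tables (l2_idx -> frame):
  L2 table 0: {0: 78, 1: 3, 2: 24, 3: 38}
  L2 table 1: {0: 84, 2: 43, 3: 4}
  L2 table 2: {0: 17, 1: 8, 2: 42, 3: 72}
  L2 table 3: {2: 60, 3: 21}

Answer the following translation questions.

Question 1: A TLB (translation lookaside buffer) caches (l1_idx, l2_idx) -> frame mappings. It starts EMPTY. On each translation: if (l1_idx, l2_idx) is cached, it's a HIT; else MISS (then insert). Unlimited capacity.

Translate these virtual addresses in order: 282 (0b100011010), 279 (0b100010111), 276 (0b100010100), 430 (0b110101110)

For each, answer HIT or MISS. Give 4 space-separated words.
vaddr=282: (4,1) not in TLB -> MISS, insert
vaddr=279: (4,1) in TLB -> HIT
vaddr=276: (4,1) in TLB -> HIT
vaddr=430: (6,2) not in TLB -> MISS, insert

Answer: MISS HIT HIT MISS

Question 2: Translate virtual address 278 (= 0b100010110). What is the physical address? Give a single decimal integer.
vaddr = 278 = 0b100010110
Split: l1_idx=4, l2_idx=1, offset=6
L1[4] = 2
L2[2][1] = 8
paddr = 8 * 16 + 6 = 134

Answer: 134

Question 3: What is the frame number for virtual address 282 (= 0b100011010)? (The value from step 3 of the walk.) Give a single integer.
vaddr = 282: l1_idx=4, l2_idx=1
L1[4] = 2; L2[2][1] = 8

Answer: 8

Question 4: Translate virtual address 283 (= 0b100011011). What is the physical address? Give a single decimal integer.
vaddr = 283 = 0b100011011
Split: l1_idx=4, l2_idx=1, offset=11
L1[4] = 2
L2[2][1] = 8
paddr = 8 * 16 + 11 = 139

Answer: 139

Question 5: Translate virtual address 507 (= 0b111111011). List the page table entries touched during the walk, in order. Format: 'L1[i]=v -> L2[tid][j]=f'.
vaddr = 507 = 0b111111011
Split: l1_idx=7, l2_idx=3, offset=11

Answer: L1[7]=1 -> L2[1][3]=4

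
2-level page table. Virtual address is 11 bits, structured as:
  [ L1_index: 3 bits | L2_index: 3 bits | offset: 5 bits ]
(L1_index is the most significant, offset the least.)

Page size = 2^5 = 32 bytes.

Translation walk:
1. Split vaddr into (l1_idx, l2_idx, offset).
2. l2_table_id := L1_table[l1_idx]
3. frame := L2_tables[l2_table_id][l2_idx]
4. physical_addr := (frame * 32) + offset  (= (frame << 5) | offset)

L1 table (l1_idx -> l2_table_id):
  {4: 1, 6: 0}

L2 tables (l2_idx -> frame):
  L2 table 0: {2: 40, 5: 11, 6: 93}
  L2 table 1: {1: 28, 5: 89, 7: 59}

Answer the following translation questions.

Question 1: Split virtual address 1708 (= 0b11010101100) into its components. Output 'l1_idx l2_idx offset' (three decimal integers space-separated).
vaddr = 1708 = 0b11010101100
  top 3 bits -> l1_idx = 6
  next 3 bits -> l2_idx = 5
  bottom 5 bits -> offset = 12

Answer: 6 5 12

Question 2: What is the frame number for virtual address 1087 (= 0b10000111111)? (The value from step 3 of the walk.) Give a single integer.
Answer: 28

Derivation:
vaddr = 1087: l1_idx=4, l2_idx=1
L1[4] = 1; L2[1][1] = 28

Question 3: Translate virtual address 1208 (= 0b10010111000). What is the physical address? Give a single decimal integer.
Answer: 2872

Derivation:
vaddr = 1208 = 0b10010111000
Split: l1_idx=4, l2_idx=5, offset=24
L1[4] = 1
L2[1][5] = 89
paddr = 89 * 32 + 24 = 2872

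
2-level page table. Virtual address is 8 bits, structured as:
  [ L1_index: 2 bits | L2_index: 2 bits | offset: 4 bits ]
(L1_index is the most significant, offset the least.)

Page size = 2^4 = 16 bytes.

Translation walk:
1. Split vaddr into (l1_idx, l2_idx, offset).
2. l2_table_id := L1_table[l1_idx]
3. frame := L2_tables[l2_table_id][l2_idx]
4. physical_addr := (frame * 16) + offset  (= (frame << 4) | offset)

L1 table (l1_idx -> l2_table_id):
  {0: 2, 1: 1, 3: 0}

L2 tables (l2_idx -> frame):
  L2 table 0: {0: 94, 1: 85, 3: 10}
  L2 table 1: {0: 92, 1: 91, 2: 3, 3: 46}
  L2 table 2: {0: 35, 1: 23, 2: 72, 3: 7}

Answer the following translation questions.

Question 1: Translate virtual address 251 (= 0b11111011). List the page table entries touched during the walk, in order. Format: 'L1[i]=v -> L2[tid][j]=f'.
vaddr = 251 = 0b11111011
Split: l1_idx=3, l2_idx=3, offset=11

Answer: L1[3]=0 -> L2[0][3]=10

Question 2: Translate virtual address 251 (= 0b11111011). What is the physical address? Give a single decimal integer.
Answer: 171

Derivation:
vaddr = 251 = 0b11111011
Split: l1_idx=3, l2_idx=3, offset=11
L1[3] = 0
L2[0][3] = 10
paddr = 10 * 16 + 11 = 171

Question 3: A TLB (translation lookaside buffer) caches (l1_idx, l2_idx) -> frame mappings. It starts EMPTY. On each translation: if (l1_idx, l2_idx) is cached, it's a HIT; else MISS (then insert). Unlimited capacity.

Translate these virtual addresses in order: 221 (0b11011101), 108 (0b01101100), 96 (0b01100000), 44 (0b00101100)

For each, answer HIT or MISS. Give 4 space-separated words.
vaddr=221: (3,1) not in TLB -> MISS, insert
vaddr=108: (1,2) not in TLB -> MISS, insert
vaddr=96: (1,2) in TLB -> HIT
vaddr=44: (0,2) not in TLB -> MISS, insert

Answer: MISS MISS HIT MISS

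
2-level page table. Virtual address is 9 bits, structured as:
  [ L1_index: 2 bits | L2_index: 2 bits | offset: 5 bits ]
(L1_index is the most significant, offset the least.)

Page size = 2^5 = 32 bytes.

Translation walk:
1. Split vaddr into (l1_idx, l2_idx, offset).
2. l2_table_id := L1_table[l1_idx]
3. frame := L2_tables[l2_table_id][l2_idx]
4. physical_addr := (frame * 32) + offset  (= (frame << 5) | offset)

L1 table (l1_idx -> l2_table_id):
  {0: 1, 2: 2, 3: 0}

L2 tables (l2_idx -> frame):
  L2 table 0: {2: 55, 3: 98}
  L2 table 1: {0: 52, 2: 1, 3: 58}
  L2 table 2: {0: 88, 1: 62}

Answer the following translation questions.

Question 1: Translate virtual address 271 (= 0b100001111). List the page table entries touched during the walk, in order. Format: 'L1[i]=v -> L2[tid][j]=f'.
Answer: L1[2]=2 -> L2[2][0]=88

Derivation:
vaddr = 271 = 0b100001111
Split: l1_idx=2, l2_idx=0, offset=15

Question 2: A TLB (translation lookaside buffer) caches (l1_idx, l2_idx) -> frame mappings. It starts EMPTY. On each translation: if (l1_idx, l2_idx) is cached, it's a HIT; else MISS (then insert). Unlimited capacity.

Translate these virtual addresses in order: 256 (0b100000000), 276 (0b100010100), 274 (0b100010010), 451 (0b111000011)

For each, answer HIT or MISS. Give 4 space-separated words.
Answer: MISS HIT HIT MISS

Derivation:
vaddr=256: (2,0) not in TLB -> MISS, insert
vaddr=276: (2,0) in TLB -> HIT
vaddr=274: (2,0) in TLB -> HIT
vaddr=451: (3,2) not in TLB -> MISS, insert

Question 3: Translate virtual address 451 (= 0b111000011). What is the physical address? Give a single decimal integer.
Answer: 1763

Derivation:
vaddr = 451 = 0b111000011
Split: l1_idx=3, l2_idx=2, offset=3
L1[3] = 0
L2[0][2] = 55
paddr = 55 * 32 + 3 = 1763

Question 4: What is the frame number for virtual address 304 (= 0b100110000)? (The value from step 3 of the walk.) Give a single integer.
Answer: 62

Derivation:
vaddr = 304: l1_idx=2, l2_idx=1
L1[2] = 2; L2[2][1] = 62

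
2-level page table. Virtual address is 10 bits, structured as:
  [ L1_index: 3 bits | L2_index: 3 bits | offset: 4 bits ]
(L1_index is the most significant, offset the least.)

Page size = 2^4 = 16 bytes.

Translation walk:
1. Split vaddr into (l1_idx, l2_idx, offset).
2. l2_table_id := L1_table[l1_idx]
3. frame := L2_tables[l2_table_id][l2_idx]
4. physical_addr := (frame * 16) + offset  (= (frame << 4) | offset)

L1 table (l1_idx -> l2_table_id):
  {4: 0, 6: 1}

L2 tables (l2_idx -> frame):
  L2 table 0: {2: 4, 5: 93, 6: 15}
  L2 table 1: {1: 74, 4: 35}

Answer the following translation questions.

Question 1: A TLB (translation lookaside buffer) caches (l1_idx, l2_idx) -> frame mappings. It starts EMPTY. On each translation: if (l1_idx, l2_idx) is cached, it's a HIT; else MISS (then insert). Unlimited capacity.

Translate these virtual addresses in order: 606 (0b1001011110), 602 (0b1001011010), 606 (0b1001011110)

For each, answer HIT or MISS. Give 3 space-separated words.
Answer: MISS HIT HIT

Derivation:
vaddr=606: (4,5) not in TLB -> MISS, insert
vaddr=602: (4,5) in TLB -> HIT
vaddr=606: (4,5) in TLB -> HIT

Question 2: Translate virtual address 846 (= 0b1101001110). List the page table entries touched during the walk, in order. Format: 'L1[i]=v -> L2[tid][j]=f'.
vaddr = 846 = 0b1101001110
Split: l1_idx=6, l2_idx=4, offset=14

Answer: L1[6]=1 -> L2[1][4]=35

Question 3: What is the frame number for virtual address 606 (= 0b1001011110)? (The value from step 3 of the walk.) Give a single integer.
Answer: 93

Derivation:
vaddr = 606: l1_idx=4, l2_idx=5
L1[4] = 0; L2[0][5] = 93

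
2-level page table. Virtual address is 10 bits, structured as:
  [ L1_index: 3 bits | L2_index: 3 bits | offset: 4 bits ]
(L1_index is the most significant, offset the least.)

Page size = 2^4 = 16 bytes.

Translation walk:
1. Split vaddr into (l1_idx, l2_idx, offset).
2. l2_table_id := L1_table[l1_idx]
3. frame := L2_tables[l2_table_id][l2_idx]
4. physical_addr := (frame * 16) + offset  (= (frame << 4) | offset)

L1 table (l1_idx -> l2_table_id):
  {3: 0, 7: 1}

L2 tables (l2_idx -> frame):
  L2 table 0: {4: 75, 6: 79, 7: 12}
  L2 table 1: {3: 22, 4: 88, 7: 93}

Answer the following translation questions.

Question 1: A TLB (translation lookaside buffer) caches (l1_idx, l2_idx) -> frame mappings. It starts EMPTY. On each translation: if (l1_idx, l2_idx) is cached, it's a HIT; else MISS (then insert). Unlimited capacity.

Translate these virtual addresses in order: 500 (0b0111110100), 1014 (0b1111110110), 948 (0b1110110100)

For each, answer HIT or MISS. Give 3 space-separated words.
vaddr=500: (3,7) not in TLB -> MISS, insert
vaddr=1014: (7,7) not in TLB -> MISS, insert
vaddr=948: (7,3) not in TLB -> MISS, insert

Answer: MISS MISS MISS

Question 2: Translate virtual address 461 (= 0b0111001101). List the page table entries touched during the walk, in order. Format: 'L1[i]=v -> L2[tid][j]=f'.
Answer: L1[3]=0 -> L2[0][4]=75

Derivation:
vaddr = 461 = 0b0111001101
Split: l1_idx=3, l2_idx=4, offset=13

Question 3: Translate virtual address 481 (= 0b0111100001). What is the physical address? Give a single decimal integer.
vaddr = 481 = 0b0111100001
Split: l1_idx=3, l2_idx=6, offset=1
L1[3] = 0
L2[0][6] = 79
paddr = 79 * 16 + 1 = 1265

Answer: 1265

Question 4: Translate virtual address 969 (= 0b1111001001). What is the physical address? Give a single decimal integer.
Answer: 1417

Derivation:
vaddr = 969 = 0b1111001001
Split: l1_idx=7, l2_idx=4, offset=9
L1[7] = 1
L2[1][4] = 88
paddr = 88 * 16 + 9 = 1417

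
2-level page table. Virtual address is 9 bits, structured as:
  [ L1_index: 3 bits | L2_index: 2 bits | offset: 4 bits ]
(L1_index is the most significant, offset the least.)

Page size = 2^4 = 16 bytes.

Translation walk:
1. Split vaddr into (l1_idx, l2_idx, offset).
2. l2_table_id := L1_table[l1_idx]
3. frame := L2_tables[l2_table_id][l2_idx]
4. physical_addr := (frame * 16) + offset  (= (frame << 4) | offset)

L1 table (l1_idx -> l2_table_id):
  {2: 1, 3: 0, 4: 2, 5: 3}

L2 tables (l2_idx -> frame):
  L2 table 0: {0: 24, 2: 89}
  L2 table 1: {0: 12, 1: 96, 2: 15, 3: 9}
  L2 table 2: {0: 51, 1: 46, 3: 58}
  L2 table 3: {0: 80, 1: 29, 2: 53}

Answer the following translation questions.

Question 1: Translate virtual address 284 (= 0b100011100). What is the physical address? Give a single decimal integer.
vaddr = 284 = 0b100011100
Split: l1_idx=4, l2_idx=1, offset=12
L1[4] = 2
L2[2][1] = 46
paddr = 46 * 16 + 12 = 748

Answer: 748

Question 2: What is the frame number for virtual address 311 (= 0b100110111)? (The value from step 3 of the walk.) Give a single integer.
Answer: 58

Derivation:
vaddr = 311: l1_idx=4, l2_idx=3
L1[4] = 2; L2[2][3] = 58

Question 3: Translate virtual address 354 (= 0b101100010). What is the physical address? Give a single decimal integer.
vaddr = 354 = 0b101100010
Split: l1_idx=5, l2_idx=2, offset=2
L1[5] = 3
L2[3][2] = 53
paddr = 53 * 16 + 2 = 850

Answer: 850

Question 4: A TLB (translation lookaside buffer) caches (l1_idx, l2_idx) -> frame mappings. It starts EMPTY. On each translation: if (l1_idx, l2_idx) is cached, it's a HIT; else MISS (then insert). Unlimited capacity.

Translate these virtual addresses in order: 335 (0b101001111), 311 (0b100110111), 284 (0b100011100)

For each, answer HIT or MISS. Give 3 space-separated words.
Answer: MISS MISS MISS

Derivation:
vaddr=335: (5,0) not in TLB -> MISS, insert
vaddr=311: (4,3) not in TLB -> MISS, insert
vaddr=284: (4,1) not in TLB -> MISS, insert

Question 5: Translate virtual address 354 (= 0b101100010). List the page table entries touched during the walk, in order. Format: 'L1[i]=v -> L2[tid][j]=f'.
Answer: L1[5]=3 -> L2[3][2]=53

Derivation:
vaddr = 354 = 0b101100010
Split: l1_idx=5, l2_idx=2, offset=2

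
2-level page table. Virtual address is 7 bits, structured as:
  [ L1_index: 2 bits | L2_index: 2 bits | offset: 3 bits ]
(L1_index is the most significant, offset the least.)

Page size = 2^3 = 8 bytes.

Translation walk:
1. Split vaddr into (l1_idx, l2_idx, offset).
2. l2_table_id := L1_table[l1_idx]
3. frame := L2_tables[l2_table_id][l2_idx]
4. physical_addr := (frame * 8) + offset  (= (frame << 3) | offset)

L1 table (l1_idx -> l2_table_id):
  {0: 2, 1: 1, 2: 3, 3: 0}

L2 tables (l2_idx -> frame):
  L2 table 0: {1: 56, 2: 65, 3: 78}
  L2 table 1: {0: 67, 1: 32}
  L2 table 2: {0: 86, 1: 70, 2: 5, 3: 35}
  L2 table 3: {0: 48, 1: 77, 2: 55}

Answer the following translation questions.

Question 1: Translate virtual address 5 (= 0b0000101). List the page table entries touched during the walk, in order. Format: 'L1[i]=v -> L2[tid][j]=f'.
vaddr = 5 = 0b0000101
Split: l1_idx=0, l2_idx=0, offset=5

Answer: L1[0]=2 -> L2[2][0]=86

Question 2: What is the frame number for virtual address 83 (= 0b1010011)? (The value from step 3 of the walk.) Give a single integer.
vaddr = 83: l1_idx=2, l2_idx=2
L1[2] = 3; L2[3][2] = 55

Answer: 55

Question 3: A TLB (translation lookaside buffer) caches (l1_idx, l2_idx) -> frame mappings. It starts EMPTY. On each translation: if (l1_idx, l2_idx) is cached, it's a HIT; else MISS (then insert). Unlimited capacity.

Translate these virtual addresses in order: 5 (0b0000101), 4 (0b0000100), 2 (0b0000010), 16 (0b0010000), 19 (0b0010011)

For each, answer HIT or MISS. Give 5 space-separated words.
vaddr=5: (0,0) not in TLB -> MISS, insert
vaddr=4: (0,0) in TLB -> HIT
vaddr=2: (0,0) in TLB -> HIT
vaddr=16: (0,2) not in TLB -> MISS, insert
vaddr=19: (0,2) in TLB -> HIT

Answer: MISS HIT HIT MISS HIT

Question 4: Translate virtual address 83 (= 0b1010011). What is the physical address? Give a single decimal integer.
vaddr = 83 = 0b1010011
Split: l1_idx=2, l2_idx=2, offset=3
L1[2] = 3
L2[3][2] = 55
paddr = 55 * 8 + 3 = 443

Answer: 443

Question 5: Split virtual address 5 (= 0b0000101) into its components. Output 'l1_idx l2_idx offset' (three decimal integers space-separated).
vaddr = 5 = 0b0000101
  top 2 bits -> l1_idx = 0
  next 2 bits -> l2_idx = 0
  bottom 3 bits -> offset = 5

Answer: 0 0 5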